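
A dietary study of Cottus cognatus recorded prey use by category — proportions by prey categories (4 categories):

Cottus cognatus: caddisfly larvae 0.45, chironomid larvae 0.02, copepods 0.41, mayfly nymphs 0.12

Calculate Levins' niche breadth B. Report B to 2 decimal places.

Σpᵢ² = 0.45² + 0.02² + 0.41² + 0.12² = 0.2025 + 0.0004 + 0.1681 + 0.0144 = 0.3854
B = 1 / 0.3854 = 2.5947

2.59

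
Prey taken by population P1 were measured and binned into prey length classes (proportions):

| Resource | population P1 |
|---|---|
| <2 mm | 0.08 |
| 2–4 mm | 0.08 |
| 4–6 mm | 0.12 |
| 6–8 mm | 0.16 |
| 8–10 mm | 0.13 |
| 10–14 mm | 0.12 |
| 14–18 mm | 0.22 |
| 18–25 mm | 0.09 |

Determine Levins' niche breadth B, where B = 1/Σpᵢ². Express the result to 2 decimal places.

7.11

Σpᵢ² = 0.08² + 0.08² + 0.12² + 0.16² + 0.13² + 0.12² + 0.22² + 0.09² = 0.0064 + 0.0064 + 0.0144 + 0.0256 + 0.0169 + 0.0144 + 0.0484 + 0.0081 = 0.1406
B = 1 / 0.1406 = 7.1124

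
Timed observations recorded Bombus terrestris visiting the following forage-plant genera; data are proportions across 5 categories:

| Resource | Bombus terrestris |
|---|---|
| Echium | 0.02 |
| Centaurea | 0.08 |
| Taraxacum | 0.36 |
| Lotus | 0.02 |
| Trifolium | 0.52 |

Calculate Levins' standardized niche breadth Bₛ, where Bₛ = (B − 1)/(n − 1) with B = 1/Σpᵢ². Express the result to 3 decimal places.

Σpᵢ² = 0.02² + 0.08² + 0.36² + 0.02² + 0.52² = 0.0004 + 0.0064 + 0.1296 + 0.0004 + 0.2704 = 0.4072
B = 1 / 0.4072 = 2.45580
Bₛ = (B − 1)/(n − 1) = (2.45580 − 1)/(5 − 1) = 1.45580/4 = 0.36395

0.364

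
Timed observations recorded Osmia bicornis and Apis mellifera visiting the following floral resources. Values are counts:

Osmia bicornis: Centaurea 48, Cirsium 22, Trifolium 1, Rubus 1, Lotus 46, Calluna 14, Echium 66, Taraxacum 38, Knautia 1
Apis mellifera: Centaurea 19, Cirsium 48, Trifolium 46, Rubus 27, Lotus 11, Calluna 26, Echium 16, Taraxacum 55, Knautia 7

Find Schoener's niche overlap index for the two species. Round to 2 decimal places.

0.51

Proportions for Osmia bicornis (n=237): 48/237=0.2025, 22/237=0.0928, 1/237=0.0042, 1/237=0.0042, 46/237=0.1941, 14/237=0.0591, 66/237=0.2785, 38/237=0.1603, 1/237=0.0042
Proportions for Apis mellifera (n=255): 19/255=0.0745, 48/255=0.1882, 46/255=0.1804, 27/255=0.1059, 11/255=0.0431, 26/255=0.1020, 16/255=0.0627, 55/255=0.2157, 7/255=0.0275
Σ|p₁ᵢ − p₂ᵢ| = 0.1280 + 0.0954 + 0.1762 + 0.1017 + 0.1510 + 0.0429 + 0.2158 + 0.0554 + 0.0233 = 0.9897
D = 1 − ½ × 0.9897 = 1 − 0.49485 = 0.50515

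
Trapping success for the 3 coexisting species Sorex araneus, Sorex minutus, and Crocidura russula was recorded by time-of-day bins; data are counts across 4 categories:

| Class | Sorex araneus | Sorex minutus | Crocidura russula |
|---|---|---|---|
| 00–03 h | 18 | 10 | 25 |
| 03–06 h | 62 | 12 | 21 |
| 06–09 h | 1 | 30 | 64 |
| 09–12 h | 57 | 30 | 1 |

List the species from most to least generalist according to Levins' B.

Proportions for Sorex araneus (n=138): 18/138=0.1304, 62/138=0.4493, 1/138=0.0072, 57/138=0.4130
Proportions for Sorex minutus (n=82): 10/82=0.1220, 12/82=0.1463, 30/82=0.3659, 30/82=0.3659
Proportions for Crocidura russula (n=111): 25/111=0.2252, 21/111=0.1892, 64/111=0.5766, 1/111=0.0090
Σp_aranᵢ² = 0.1304² + 0.4493² + 0.0072² + 0.4130² = 0.017004 + 0.201870 + 0.000052 + 0.170569 = 0.389495
B_aran = 1 / 0.389495 = 2.5674
Σp_minuᵢ² = 0.1220² + 0.1463² + 0.3659² + 0.3659² = 0.014884 + 0.021404 + 0.133883 + 0.133883 = 0.304054
B_minu = 1 / 0.304054 = 3.2889
Σp_russᵢ² = 0.2252² + 0.1892² + 0.5766² + 0.0090² = 0.050715 + 0.035797 + 0.332468 + 0.000081 = 0.419061
B_russ = 1 / 0.419061 = 2.3863
Ranking by B (broadest → narrowest): Sorex minutus (3.29) > Sorex araneus (2.57) > Crocidura russula (2.39)

Sorex minutus > Sorex araneus > Crocidura russula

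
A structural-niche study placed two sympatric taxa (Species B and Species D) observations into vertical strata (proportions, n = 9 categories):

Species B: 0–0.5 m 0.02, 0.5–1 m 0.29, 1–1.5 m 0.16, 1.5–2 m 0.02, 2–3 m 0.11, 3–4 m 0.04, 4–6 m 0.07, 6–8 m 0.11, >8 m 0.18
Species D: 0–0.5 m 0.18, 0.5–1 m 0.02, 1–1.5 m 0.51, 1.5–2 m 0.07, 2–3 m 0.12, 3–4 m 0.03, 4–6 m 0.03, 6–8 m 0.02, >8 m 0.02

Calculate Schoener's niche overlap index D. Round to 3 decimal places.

0.430

Σ|p₁ᵢ − p₂ᵢ| = 0.16 + 0.27 + 0.35 + 0.05 + 0.01 + 0.01 + 0.04 + 0.09 + 0.16 = 1.14
D = 1 − ½ × 1.14 = 1 − 0.570 = 0.43000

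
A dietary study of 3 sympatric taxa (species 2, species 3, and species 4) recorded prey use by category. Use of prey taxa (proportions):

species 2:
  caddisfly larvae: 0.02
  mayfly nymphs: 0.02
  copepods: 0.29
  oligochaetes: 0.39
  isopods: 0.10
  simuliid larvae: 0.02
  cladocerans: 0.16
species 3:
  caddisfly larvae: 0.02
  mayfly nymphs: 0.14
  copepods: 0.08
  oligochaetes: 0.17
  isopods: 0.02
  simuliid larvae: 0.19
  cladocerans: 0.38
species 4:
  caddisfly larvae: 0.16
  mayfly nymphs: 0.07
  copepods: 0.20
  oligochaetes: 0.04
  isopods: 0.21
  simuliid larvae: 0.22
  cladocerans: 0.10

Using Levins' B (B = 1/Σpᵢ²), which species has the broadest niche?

Σp_2ᵢ² = 0.02² + 0.02² + 0.29² + 0.39² + 0.10² + 0.02² + 0.16² = 0.0004 + 0.0004 + 0.0841 + 0.1521 + 0.0100 + 0.0004 + 0.0256 = 0.2730
B_2 = 1 / 0.2730 = 3.6630
Σp_3ᵢ² = 0.02² + 0.14² + 0.08² + 0.17² + 0.02² + 0.19² + 0.38² = 0.0004 + 0.0196 + 0.0064 + 0.0289 + 0.0004 + 0.0361 + 0.1444 = 0.2362
B_3 = 1 / 0.2362 = 4.2337
Σp_4ᵢ² = 0.16² + 0.07² + 0.20² + 0.04² + 0.21² + 0.22² + 0.10² = 0.0256 + 0.0049 + 0.0400 + 0.0016 + 0.0441 + 0.0484 + 0.0100 = 0.1746
B_4 = 1 / 0.1746 = 5.7274
Highest B → broadest niche (most generalist): species 4 (B = 5.73).

species 4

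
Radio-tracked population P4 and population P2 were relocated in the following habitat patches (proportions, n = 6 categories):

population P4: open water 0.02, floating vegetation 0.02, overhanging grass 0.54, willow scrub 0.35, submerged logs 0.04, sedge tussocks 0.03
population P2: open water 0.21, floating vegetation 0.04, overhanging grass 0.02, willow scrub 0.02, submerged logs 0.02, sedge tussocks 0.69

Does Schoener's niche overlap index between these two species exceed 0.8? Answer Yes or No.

Σ|p₁ᵢ − p₂ᵢ| = 0.19 + 0.02 + 0.52 + 0.33 + 0.02 + 0.66 = 1.74
D = 1 − ½ × 1.74 = 1 − 0.870 = 0.1300
D = 0.1300 < 0.8 → No.

No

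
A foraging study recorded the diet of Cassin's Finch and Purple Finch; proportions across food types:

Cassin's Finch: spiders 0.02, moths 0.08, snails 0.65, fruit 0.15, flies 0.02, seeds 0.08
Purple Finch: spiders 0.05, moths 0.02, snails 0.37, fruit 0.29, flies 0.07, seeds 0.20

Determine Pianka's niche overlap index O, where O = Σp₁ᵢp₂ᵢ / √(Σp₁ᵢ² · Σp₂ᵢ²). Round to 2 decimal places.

0.87

Σ p₁ᵢp₂ᵢ = 0.0010 + 0.0016 + 0.2405 + 0.0435 + 0.0014 + 0.0160 = 0.3040
Σp_1ᵢ² = 0.02² + 0.08² + 0.65² + 0.15² + 0.02² + 0.08² = 0.0004 + 0.0064 + 0.4225 + 0.0225 + 0.0004 + 0.0064 = 0.4586
Σp_2ᵢ² = 0.05² + 0.02² + 0.37² + 0.29² + 0.07² + 0.20² = 0.0025 + 0.0004 + 0.1369 + 0.0841 + 0.0049 + 0.0400 = 0.2688
O = 0.3040 / √(0.4586 × 0.2688) = 0.3040 / 0.35110 = 0.8659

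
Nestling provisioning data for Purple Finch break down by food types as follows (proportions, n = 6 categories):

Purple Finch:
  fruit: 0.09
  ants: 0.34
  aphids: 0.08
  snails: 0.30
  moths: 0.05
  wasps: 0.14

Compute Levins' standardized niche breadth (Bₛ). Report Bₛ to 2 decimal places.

Σpᵢ² = 0.09² + 0.34² + 0.08² + 0.30² + 0.05² + 0.14² = 0.0081 + 0.1156 + 0.0064 + 0.0900 + 0.0025 + 0.0196 = 0.2422
B = 1 / 0.2422 = 4.1288
Bₛ = (B − 1)/(n − 1) = (4.1288 − 1)/(6 − 1) = 3.1288/5 = 0.6258

0.63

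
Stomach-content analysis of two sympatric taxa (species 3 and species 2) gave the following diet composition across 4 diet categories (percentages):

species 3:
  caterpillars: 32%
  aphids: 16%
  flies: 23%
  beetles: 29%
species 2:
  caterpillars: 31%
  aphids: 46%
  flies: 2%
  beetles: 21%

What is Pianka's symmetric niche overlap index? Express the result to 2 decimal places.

Convert percentages to proportions (divide by 100).
Σ p₁ᵢp₂ᵢ = 0.0992 + 0.0736 + 0.0046 + 0.0609 = 0.2383
Σp_1ᵢ² = 0.32² + 0.16² + 0.23² + 0.29² = 0.1024 + 0.0256 + 0.0529 + 0.0841 = 0.2650
Σp_2ᵢ² = 0.31² + 0.46² + 0.02² + 0.21² = 0.0961 + 0.2116 + 0.0004 + 0.0441 = 0.3522
O = 0.2383 / √(0.2650 × 0.3522) = 0.2383 / 0.30550 = 0.7800

0.78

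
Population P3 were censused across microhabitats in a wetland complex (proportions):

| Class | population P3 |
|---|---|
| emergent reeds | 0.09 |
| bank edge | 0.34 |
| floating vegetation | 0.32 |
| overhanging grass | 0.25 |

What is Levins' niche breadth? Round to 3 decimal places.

3.465

Σpᵢ² = 0.09² + 0.34² + 0.32² + 0.25² = 0.0081 + 0.1156 + 0.1024 + 0.0625 = 0.2886
B = 1 / 0.2886 = 3.46500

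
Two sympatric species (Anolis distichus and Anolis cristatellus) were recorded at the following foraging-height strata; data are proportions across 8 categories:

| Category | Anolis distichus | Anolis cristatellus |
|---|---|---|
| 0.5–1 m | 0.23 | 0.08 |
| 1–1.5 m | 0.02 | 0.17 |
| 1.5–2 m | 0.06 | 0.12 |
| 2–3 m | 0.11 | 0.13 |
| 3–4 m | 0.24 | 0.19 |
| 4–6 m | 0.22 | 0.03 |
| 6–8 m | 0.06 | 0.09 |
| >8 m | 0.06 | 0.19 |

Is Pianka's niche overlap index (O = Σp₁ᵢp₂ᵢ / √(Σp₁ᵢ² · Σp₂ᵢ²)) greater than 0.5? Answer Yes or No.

Σ p₁ᵢp₂ᵢ = 0.0184 + 0.0034 + 0.0072 + 0.0143 + 0.0456 + 0.0066 + 0.0054 + 0.0114 = 0.1123
Σp_1ᵢ² = 0.23² + 0.02² + 0.06² + 0.11² + 0.24² + 0.22² + 0.06² + 0.06² = 0.0529 + 0.0004 + 0.0036 + 0.0121 + 0.0576 + 0.0484 + 0.0036 + 0.0036 = 0.1822
Σp_2ᵢ² = 0.08² + 0.17² + 0.12² + 0.13² + 0.19² + 0.03² + 0.09² + 0.19² = 0.0064 + 0.0289 + 0.0144 + 0.0169 + 0.0361 + 0.0009 + 0.0081 + 0.0361 = 0.1478
O = 0.1123 / √(0.1822 × 0.1478) = 0.1123 / 0.16410 = 0.6843
O = 0.6843 > 0.5 → Yes.

Yes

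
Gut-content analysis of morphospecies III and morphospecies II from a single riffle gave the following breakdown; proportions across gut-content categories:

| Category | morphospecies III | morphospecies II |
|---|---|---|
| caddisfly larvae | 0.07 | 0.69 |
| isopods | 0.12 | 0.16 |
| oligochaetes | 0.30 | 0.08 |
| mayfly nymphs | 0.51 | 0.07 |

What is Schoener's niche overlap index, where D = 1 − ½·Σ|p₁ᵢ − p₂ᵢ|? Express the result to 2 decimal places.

0.34

Σ|p₁ᵢ − p₂ᵢ| = 0.62 + 0.04 + 0.22 + 0.44 = 1.32
D = 1 − ½ × 1.32 = 1 − 0.660 = 0.3400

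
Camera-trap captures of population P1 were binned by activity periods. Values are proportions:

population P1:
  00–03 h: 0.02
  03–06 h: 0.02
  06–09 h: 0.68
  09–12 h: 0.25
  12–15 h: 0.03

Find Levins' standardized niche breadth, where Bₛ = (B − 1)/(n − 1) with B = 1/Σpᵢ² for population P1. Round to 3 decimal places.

Σpᵢ² = 0.02² + 0.02² + 0.68² + 0.25² + 0.03² = 0.0004 + 0.0004 + 0.4624 + 0.0625 + 0.0009 = 0.5266
B = 1 / 0.5266 = 1.89897
Bₛ = (B − 1)/(n − 1) = (1.89897 − 1)/(5 − 1) = 0.89897/4 = 0.22474

0.225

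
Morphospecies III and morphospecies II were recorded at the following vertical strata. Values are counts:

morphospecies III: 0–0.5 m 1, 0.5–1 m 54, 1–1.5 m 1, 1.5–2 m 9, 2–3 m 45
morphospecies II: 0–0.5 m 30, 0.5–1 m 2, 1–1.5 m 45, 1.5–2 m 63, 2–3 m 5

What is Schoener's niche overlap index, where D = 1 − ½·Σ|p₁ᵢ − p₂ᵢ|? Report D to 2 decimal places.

0.15

Proportions for morphospecies III (n=110): 1/110=0.0091, 54/110=0.4909, 1/110=0.0091, 9/110=0.0818, 45/110=0.4091
Proportions for morphospecies II (n=145): 30/145=0.2069, 2/145=0.0138, 45/145=0.3103, 63/145=0.4345, 5/145=0.0345
Σ|p₁ᵢ − p₂ᵢ| = 0.1978 + 0.4771 + 0.3012 + 0.3527 + 0.3746 = 1.7034
D = 1 − ½ × 1.7034 = 1 − 0.85170 = 0.14830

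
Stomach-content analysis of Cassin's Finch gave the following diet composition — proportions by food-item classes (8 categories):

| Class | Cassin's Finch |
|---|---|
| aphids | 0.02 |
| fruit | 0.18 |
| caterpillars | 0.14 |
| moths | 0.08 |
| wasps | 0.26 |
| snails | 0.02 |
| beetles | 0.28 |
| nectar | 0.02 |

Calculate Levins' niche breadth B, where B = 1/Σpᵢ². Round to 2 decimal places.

4.86

Σpᵢ² = 0.02² + 0.18² + 0.14² + 0.08² + 0.26² + 0.02² + 0.28² + 0.02² = 0.0004 + 0.0324 + 0.0196 + 0.0064 + 0.0676 + 0.0004 + 0.0784 + 0.0004 = 0.2056
B = 1 / 0.2056 = 4.8638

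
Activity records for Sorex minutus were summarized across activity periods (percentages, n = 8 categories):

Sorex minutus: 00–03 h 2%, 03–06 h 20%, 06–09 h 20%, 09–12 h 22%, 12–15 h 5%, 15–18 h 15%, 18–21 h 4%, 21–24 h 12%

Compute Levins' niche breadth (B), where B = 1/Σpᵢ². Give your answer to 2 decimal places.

5.89

Convert percentages to proportions (divide by 100).
Σpᵢ² = 0.02² + 0.20² + 0.20² + 0.22² + 0.05² + 0.15² + 0.04² + 0.12² = 0.0004 + 0.0400 + 0.0400 + 0.0484 + 0.0025 + 0.0225 + 0.0016 + 0.0144 = 0.1698
B = 1 / 0.1698 = 5.8893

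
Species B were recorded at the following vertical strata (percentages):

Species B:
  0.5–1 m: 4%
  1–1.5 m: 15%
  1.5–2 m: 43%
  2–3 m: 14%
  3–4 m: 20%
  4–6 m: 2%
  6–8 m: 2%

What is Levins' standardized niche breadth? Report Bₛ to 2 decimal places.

0.45

Convert percentages to proportions (divide by 100).
Σpᵢ² = 0.04² + 0.15² + 0.43² + 0.14² + 0.20² + 0.02² + 0.02² = 0.0016 + 0.0225 + 0.1849 + 0.0196 + 0.0400 + 0.0004 + 0.0004 = 0.2694
B = 1 / 0.2694 = 3.7120
Bₛ = (B − 1)/(n − 1) = (3.7120 − 1)/(7 − 1) = 2.7120/6 = 0.4520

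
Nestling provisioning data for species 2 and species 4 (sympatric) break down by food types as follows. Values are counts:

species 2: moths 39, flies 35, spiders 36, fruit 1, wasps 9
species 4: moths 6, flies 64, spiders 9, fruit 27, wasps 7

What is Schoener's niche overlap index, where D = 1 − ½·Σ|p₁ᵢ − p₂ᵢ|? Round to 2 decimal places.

Proportions for species 2 (n=120): 39/120=0.3250, 35/120=0.2917, 36/120=0.3000, 1/120=0.0083, 9/120=0.0750
Proportions for species 4 (n=113): 6/113=0.0531, 64/113=0.5664, 9/113=0.0796, 27/113=0.2389, 7/113=0.0619
Σ|p₁ᵢ − p₂ᵢ| = 0.2719 + 0.2747 + 0.2204 + 0.2306 + 0.0131 = 1.0107
D = 1 − ½ × 1.0107 = 1 − 0.50535 = 0.49465

0.49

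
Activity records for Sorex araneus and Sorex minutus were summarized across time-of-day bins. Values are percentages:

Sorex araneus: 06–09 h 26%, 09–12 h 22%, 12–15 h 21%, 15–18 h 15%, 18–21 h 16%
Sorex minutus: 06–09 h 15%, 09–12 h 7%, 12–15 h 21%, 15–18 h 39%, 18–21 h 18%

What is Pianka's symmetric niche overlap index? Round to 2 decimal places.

0.80

Convert percentages to proportions (divide by 100).
Σ p₁ᵢp₂ᵢ = 0.0390 + 0.0154 + 0.0441 + 0.0585 + 0.0288 = 0.1858
Σp_1ᵢ² = 0.26² + 0.22² + 0.21² + 0.15² + 0.16² = 0.0676 + 0.0484 + 0.0441 + 0.0225 + 0.0256 = 0.2082
Σp_2ᵢ² = 0.15² + 0.07² + 0.21² + 0.39² + 0.18² = 0.0225 + 0.0049 + 0.0441 + 0.1521 + 0.0324 = 0.2560
O = 0.1858 / √(0.2082 × 0.2560) = 0.1858 / 0.23087 = 0.8048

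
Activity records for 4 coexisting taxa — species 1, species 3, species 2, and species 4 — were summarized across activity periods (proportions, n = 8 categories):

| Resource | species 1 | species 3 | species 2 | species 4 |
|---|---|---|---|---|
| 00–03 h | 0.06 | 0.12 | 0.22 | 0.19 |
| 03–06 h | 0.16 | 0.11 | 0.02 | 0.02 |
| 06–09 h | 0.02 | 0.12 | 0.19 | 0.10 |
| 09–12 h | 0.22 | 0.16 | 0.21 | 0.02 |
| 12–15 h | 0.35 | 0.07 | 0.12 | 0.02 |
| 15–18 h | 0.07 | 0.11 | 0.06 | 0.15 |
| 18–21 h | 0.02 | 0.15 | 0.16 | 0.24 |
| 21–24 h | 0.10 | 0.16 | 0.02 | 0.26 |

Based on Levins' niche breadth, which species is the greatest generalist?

species 3

Σp_1ᵢ² = 0.06² + 0.16² + 0.02² + 0.22² + 0.35² + 0.07² + 0.02² + 0.10² = 0.0036 + 0.0256 + 0.0004 + 0.0484 + 0.1225 + 0.0049 + 0.0004 + 0.0100 = 0.2158
B_1 = 1 / 0.2158 = 4.6339
Σp_3ᵢ² = 0.12² + 0.11² + 0.12² + 0.16² + 0.07² + 0.11² + 0.15² + 0.16² = 0.0144 + 0.0121 + 0.0144 + 0.0256 + 0.0049 + 0.0121 + 0.0225 + 0.0256 = 0.1316
B_3 = 1 / 0.1316 = 7.5988
Σp_2ᵢ² = 0.22² + 0.02² + 0.19² + 0.21² + 0.12² + 0.06² + 0.16² + 0.02² = 0.0484 + 0.0004 + 0.0361 + 0.0441 + 0.0144 + 0.0036 + 0.0256 + 0.0004 = 0.1730
B_2 = 1 / 0.1730 = 5.7803
Σp_4ᵢ² = 0.19² + 0.02² + 0.10² + 0.02² + 0.02² + 0.15² + 0.24² + 0.26² = 0.0361 + 0.0004 + 0.0100 + 0.0004 + 0.0004 + 0.0225 + 0.0576 + 0.0676 = 0.1950
B_4 = 1 / 0.1950 = 5.1282
Highest B → broadest niche (most generalist): species 3 (B = 7.60).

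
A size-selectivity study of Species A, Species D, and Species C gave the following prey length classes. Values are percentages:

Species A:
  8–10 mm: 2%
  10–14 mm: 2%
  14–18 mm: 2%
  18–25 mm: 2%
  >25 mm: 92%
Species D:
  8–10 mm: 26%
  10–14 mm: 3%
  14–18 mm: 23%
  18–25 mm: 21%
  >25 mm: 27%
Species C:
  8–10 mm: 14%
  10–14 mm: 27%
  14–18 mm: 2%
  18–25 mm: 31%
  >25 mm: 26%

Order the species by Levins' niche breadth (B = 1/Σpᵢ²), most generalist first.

Species D > Species C > Species A

Convert percentages to proportions (divide by 100).
Σp_Aᵢ² = 0.02² + 0.02² + 0.02² + 0.02² + 0.92² = 0.0004 + 0.0004 + 0.0004 + 0.0004 + 0.8464 = 0.8480
B_A = 1 / 0.8480 = 1.1792
Σp_Dᵢ² = 0.26² + 0.03² + 0.23² + 0.21² + 0.27² = 0.0676 + 0.0009 + 0.0529 + 0.0441 + 0.0729 = 0.2384
B_D = 1 / 0.2384 = 4.1946
Σp_Cᵢ² = 0.14² + 0.27² + 0.02² + 0.31² + 0.26² = 0.0196 + 0.0729 + 0.0004 + 0.0961 + 0.0676 = 0.2566
B_C = 1 / 0.2566 = 3.8971
Ranking by B (broadest → narrowest): Species D (4.19) > Species C (3.90) > Species A (1.18)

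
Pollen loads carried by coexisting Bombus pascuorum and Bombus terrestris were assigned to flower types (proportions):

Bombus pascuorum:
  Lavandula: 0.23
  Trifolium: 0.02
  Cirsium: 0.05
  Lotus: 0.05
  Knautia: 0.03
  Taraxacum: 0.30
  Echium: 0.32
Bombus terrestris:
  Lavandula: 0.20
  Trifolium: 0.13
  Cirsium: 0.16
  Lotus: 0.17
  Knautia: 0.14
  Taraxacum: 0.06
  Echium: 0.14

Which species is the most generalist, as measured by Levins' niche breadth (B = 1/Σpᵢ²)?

Bombus terrestris

Σp_pascᵢ² = 0.23² + 0.02² + 0.05² + 0.05² + 0.03² + 0.30² + 0.32² = 0.0529 + 0.0004 + 0.0025 + 0.0025 + 0.0009 + 0.0900 + 0.1024 = 0.2516
B_pasc = 1 / 0.2516 = 3.9746
Σp_terrᵢ² = 0.20² + 0.13² + 0.16² + 0.17² + 0.14² + 0.06² + 0.14² = 0.0400 + 0.0169 + 0.0256 + 0.0289 + 0.0196 + 0.0036 + 0.0196 = 0.1542
B_terr = 1 / 0.1542 = 6.4851
Highest B → broadest niche (most generalist): Bombus terrestris (B = 6.49).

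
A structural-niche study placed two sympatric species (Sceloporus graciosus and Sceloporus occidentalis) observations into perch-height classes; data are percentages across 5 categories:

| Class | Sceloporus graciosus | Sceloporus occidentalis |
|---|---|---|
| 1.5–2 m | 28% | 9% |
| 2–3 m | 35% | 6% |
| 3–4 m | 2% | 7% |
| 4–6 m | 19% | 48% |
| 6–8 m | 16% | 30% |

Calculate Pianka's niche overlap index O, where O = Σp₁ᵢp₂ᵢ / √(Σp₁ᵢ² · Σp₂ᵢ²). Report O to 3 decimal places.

0.627

Convert percentages to proportions (divide by 100).
Σ p₁ᵢp₂ᵢ = 0.0252 + 0.0210 + 0.0014 + 0.0912 + 0.0480 = 0.1868
Σp_1ᵢ² = 0.28² + 0.35² + 0.02² + 0.19² + 0.16² = 0.0784 + 0.1225 + 0.0004 + 0.0361 + 0.0256 = 0.2630
Σp_2ᵢ² = 0.09² + 0.06² + 0.07² + 0.48² + 0.30² = 0.0081 + 0.0036 + 0.0049 + 0.2304 + 0.0900 = 0.3370
O = 0.1868 / √(0.2630 × 0.3370) = 0.1868 / 0.297710 = 0.62746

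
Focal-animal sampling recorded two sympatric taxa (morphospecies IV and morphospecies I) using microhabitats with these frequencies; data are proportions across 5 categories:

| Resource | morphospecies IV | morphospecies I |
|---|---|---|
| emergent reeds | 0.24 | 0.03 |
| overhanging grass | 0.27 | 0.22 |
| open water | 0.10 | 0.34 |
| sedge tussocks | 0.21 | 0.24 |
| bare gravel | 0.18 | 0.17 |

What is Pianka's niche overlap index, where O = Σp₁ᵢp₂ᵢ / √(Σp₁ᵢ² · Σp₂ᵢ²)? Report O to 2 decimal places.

Σ p₁ᵢp₂ᵢ = 0.0072 + 0.0594 + 0.0340 + 0.0504 + 0.0306 = 0.1816
Σp_1ᵢ² = 0.24² + 0.27² + 0.10² + 0.21² + 0.18² = 0.0576 + 0.0729 + 0.0100 + 0.0441 + 0.0324 = 0.2170
Σp_2ᵢ² = 0.03² + 0.22² + 0.34² + 0.24² + 0.17² = 0.0009 + 0.0484 + 0.1156 + 0.0576 + 0.0289 = 0.2514
O = 0.1816 / √(0.2170 × 0.2514) = 0.1816 / 0.23357 = 0.7775

0.78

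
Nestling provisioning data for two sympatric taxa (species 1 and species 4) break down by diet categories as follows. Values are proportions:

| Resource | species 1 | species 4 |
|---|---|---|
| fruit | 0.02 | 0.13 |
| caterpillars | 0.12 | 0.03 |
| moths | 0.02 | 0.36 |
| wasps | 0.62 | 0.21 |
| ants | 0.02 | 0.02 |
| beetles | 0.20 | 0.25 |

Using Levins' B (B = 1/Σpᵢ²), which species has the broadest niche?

Σp_1ᵢ² = 0.02² + 0.12² + 0.02² + 0.62² + 0.02² + 0.20² = 0.0004 + 0.0144 + 0.0004 + 0.3844 + 0.0004 + 0.0400 = 0.4400
B_1 = 1 / 0.4400 = 2.2727
Σp_4ᵢ² = 0.13² + 0.03² + 0.36² + 0.21² + 0.02² + 0.25² = 0.0169 + 0.0009 + 0.1296 + 0.0441 + 0.0004 + 0.0625 = 0.2544
B_4 = 1 / 0.2544 = 3.9308
Highest B → broadest niche (most generalist): species 4 (B = 3.93).

species 4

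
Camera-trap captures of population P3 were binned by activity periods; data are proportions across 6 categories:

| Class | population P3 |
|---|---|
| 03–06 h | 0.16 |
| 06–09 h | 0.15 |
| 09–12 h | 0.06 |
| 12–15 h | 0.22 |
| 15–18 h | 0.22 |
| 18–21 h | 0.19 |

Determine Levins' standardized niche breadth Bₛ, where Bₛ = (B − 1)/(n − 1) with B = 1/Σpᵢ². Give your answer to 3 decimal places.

Σpᵢ² = 0.16² + 0.15² + 0.06² + 0.22² + 0.22² + 0.19² = 0.0256 + 0.0225 + 0.0036 + 0.0484 + 0.0484 + 0.0361 = 0.1846
B = 1 / 0.1846 = 5.41712
Bₛ = (B − 1)/(n − 1) = (5.41712 − 1)/(6 − 1) = 4.41712/5 = 0.88342

0.883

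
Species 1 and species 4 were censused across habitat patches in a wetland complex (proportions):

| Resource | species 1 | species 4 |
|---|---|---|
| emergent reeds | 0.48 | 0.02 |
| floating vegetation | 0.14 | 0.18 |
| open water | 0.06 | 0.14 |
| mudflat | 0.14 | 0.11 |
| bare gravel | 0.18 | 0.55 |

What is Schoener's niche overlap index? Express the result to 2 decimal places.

0.51

Σ|p₁ᵢ − p₂ᵢ| = 0.46 + 0.04 + 0.08 + 0.03 + 0.37 = 0.98
D = 1 − ½ × 0.98 = 1 − 0.490 = 0.5100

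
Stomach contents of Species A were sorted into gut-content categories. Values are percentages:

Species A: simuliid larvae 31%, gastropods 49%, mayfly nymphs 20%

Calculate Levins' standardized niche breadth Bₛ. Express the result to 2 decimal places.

Convert percentages to proportions (divide by 100).
Σpᵢ² = 0.31² + 0.49² + 0.20² = 0.0961 + 0.2401 + 0.0400 = 0.3762
B = 1 / 0.3762 = 2.6582
Bₛ = (B − 1)/(n − 1) = (2.6582 − 1)/(3 − 1) = 1.6582/2 = 0.8291

0.83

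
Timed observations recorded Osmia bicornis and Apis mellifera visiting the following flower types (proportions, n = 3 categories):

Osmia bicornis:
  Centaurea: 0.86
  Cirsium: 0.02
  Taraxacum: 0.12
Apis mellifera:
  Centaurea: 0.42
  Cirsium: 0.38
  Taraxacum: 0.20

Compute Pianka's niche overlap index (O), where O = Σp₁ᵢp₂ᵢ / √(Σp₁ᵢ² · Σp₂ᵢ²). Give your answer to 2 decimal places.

Σ p₁ᵢp₂ᵢ = 0.3612 + 0.0076 + 0.0240 = 0.3928
Σp_1ᵢ² = 0.86² + 0.02² + 0.12² = 0.7396 + 0.0004 + 0.0144 = 0.7544
Σp_2ᵢ² = 0.42² + 0.38² + 0.20² = 0.1764 + 0.1444 + 0.0400 = 0.3608
O = 0.3928 / √(0.7544 × 0.3608) = 0.3928 / 0.52172 = 0.7529

0.75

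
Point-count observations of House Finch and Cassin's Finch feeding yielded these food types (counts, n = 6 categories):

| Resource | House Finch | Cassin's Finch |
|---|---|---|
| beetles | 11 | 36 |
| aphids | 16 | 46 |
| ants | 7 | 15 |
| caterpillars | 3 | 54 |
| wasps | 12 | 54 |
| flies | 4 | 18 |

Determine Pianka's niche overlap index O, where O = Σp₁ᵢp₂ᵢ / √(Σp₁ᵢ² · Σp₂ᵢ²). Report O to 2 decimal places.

Proportions for House Finch (n=53): 11/53=0.2075, 16/53=0.3019, 7/53=0.1321, 3/53=0.0566, 12/53=0.2264, 4/53=0.0755
Proportions for Cassin's Finch (n=223): 36/223=0.1614, 46/223=0.2063, 15/223=0.0673, 54/223=0.2422, 54/223=0.2422, 18/223=0.0807
Σ p₁ᵢp₂ᵢ = 0.033491 + 0.062282 + 0.008890 + 0.013709 + 0.054834 + 0.006093 = 0.179299
Σp_1ᵢ² = 0.2075² + 0.3019² + 0.1321² + 0.0566² + 0.2264² + 0.0755² = 0.043056 + 0.091144 + 0.017450 + 0.003204 + 0.051257 + 0.005700 = 0.211811
Σp_2ᵢ² = 0.1614² + 0.2063² + 0.0673² + 0.2422² + 0.2422² + 0.0807² = 0.026050 + 0.042560 + 0.004529 + 0.058661 + 0.058661 + 0.006512 = 0.196973
O = 0.179299 / √(0.211811 × 0.196973) = 0.179299 / 0.2042573 = 0.8778

0.88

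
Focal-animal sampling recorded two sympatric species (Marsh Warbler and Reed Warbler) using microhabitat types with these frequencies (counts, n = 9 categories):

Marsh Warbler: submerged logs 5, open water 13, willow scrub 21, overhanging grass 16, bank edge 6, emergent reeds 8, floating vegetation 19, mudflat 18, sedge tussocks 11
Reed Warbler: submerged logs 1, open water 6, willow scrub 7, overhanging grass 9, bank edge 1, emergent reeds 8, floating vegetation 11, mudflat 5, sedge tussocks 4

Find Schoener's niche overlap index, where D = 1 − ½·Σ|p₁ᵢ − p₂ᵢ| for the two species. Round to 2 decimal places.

Proportions for Marsh Warbler (n=117): 5/117=0.0427, 13/117=0.1111, 21/117=0.1795, 16/117=0.1368, 6/117=0.0513, 8/117=0.0684, 19/117=0.1624, 18/117=0.1538, 11/117=0.0940
Proportions for Reed Warbler (n=52): 1/52=0.0192, 6/52=0.1154, 7/52=0.1346, 9/52=0.1731, 1/52=0.0192, 8/52=0.1538, 11/52=0.2115, 5/52=0.0962, 4/52=0.0769
Σ|p₁ᵢ − p₂ᵢ| = 0.0235 + 0.0043 + 0.0449 + 0.0363 + 0.0321 + 0.0854 + 0.0491 + 0.0576 + 0.0171 = 0.3503
D = 1 − ½ × 0.3503 = 1 − 0.17515 = 0.82485

0.82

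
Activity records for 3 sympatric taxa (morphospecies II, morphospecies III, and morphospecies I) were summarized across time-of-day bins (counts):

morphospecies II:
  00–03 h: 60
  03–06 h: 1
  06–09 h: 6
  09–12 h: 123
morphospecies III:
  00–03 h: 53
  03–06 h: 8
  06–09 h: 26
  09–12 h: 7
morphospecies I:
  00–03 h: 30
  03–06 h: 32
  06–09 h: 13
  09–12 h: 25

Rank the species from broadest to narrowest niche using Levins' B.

Proportions for morphospecies II (n=190): 60/190=0.3158, 1/190=0.0053, 6/190=0.0316, 123/190=0.6474
Proportions for morphospecies III (n=94): 53/94=0.5638, 8/94=0.0851, 26/94=0.2766, 7/94=0.0745
Proportions for morphospecies I (n=100): 30/100=0.3000, 32/100=0.3200, 13/100=0.1300, 25/100=0.2500
Σp_IIᵢ² = 0.3158² + 0.0053² + 0.0316² + 0.6474² = 0.099730 + 0.000028 + 0.000999 + 0.419127 = 0.519884
B_II = 1 / 0.519884 = 1.9235
Σp_IIIᵢ² = 0.5638² + 0.0851² + 0.2766² + 0.0745² = 0.317870 + 0.007242 + 0.076508 + 0.005550 = 0.407170
B_III = 1 / 0.407170 = 2.4560
Σp_Iᵢ² = 0.3000² + 0.3200² + 0.1300² + 0.2500² = 0.090000 + 0.102400 + 0.016900 + 0.062500 = 0.271800
B_I = 1 / 0.271800 = 3.6792
Ranking by B (broadest → narrowest): morphospecies I (3.68) > morphospecies III (2.46) > morphospecies II (1.92)

morphospecies I > morphospecies III > morphospecies II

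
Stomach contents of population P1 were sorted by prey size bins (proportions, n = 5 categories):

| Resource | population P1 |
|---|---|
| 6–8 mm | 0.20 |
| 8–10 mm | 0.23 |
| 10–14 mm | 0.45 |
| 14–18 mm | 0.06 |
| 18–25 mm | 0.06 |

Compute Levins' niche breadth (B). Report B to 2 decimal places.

Σpᵢ² = 0.20² + 0.23² + 0.45² + 0.06² + 0.06² = 0.0400 + 0.0529 + 0.2025 + 0.0036 + 0.0036 = 0.3026
B = 1 / 0.3026 = 3.3047

3.30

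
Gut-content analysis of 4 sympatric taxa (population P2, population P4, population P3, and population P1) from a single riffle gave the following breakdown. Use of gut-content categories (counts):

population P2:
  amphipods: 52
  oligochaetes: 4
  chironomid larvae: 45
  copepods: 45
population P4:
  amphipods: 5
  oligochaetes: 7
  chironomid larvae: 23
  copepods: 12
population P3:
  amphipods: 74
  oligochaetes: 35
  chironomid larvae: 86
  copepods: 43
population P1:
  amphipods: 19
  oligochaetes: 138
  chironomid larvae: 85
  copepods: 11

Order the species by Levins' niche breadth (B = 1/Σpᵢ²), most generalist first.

population P3 > population P2 > population P4 > population P1

Proportions for population P2 (n=146): 52/146=0.3562, 4/146=0.0274, 45/146=0.3082, 45/146=0.3082
Proportions for population P4 (n=47): 5/47=0.1064, 7/47=0.1489, 23/47=0.4894, 12/47=0.2553
Proportions for population P3 (n=238): 74/238=0.3109, 35/238=0.1471, 86/238=0.3613, 43/238=0.1807
Proportions for population P1 (n=253): 19/253=0.0751, 138/253=0.5455, 85/253=0.3360, 11/253=0.0435
Σp_P2ᵢ² = 0.3562² + 0.0274² + 0.3082² + 0.3082² = 0.126878 + 0.000751 + 0.094987 + 0.094987 = 0.317603
B_P2 = 1 / 0.317603 = 3.1486
Σp_P4ᵢ² = 0.1064² + 0.1489² + 0.4894² + 0.2553² = 0.011321 + 0.022171 + 0.239512 + 0.065178 = 0.338182
B_P4 = 1 / 0.338182 = 2.9570
Σp_P3ᵢ² = 0.3109² + 0.1471² + 0.3613² + 0.1807² = 0.096659 + 0.021638 + 0.130538 + 0.032652 = 0.281487
B_P3 = 1 / 0.281487 = 3.5526
Σp_P1ᵢ² = 0.0751² + 0.5455² + 0.3360² + 0.0435² = 0.005640 + 0.297570 + 0.112896 + 0.001892 = 0.417998
B_P1 = 1 / 0.417998 = 2.3924
Ranking by B (broadest → narrowest): population P3 (3.55) > population P2 (3.15) > population P4 (2.96) > population P1 (2.39)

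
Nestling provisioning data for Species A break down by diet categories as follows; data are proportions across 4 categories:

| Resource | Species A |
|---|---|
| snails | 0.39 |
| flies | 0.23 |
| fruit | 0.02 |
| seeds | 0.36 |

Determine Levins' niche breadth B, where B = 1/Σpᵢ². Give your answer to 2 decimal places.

2.99

Σpᵢ² = 0.39² + 0.23² + 0.02² + 0.36² = 0.1521 + 0.0529 + 0.0004 + 0.1296 = 0.3350
B = 1 / 0.3350 = 2.9851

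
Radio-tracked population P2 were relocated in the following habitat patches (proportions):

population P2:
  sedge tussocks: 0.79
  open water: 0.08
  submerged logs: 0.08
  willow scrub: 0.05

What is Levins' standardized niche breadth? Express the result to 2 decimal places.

Σpᵢ² = 0.79² + 0.08² + 0.08² + 0.05² = 0.6241 + 0.0064 + 0.0064 + 0.0025 = 0.6394
B = 1 / 0.6394 = 1.5640
Bₛ = (B − 1)/(n − 1) = (1.5640 − 1)/(4 − 1) = 0.5640/3 = 0.1880

0.19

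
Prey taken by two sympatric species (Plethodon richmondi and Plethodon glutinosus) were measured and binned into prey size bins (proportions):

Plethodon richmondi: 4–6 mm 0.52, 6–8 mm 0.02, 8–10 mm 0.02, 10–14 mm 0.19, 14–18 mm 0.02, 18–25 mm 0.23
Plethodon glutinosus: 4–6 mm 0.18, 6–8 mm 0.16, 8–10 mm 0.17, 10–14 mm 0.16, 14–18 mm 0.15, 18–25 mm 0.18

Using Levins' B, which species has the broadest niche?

Σp_richᵢ² = 0.52² + 0.02² + 0.02² + 0.19² + 0.02² + 0.23² = 0.2704 + 0.0004 + 0.0004 + 0.0361 + 0.0004 + 0.0529 = 0.3606
B_rich = 1 / 0.3606 = 2.7732
Σp_glutᵢ² = 0.18² + 0.16² + 0.17² + 0.16² + 0.15² + 0.18² = 0.0324 + 0.0256 + 0.0289 + 0.0256 + 0.0225 + 0.0324 = 0.1674
B_glut = 1 / 0.1674 = 5.9737
Highest B → broadest niche (most generalist): Plethodon glutinosus (B = 5.97).

Plethodon glutinosus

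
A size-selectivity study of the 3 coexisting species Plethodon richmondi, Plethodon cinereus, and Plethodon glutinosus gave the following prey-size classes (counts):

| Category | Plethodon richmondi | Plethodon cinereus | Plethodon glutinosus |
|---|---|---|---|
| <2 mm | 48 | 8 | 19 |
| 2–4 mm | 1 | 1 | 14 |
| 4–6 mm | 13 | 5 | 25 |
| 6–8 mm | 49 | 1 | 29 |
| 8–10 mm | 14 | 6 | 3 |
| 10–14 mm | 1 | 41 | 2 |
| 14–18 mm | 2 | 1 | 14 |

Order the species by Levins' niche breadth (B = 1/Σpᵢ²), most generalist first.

Plethodon glutinosus > Plethodon richmondi > Plethodon cinereus

Proportions for Plethodon richmondi (n=128): 48/128=0.3750, 1/128=0.0078, 13/128=0.1016, 49/128=0.3828, 14/128=0.1094, 1/128=0.0078, 2/128=0.0156
Proportions for Plethodon cinereus (n=63): 8/63=0.1270, 1/63=0.0159, 5/63=0.0794, 1/63=0.0159, 6/63=0.0952, 41/63=0.6508, 1/63=0.0159
Proportions for Plethodon glutinosus (n=106): 19/106=0.1792, 14/106=0.1321, 25/106=0.2358, 29/106=0.2736, 3/106=0.0283, 2/106=0.0189, 14/106=0.1321
Σp_richᵢ² = 0.3750² + 0.0078² + 0.1016² + 0.3828² + 0.1094² + 0.0078² + 0.0156² = 0.140625 + 0.000061 + 0.010323 + 0.146536 + 0.011968 + 0.000061 + 0.000243 = 0.309817
B_rich = 1 / 0.309817 = 3.2277
Σp_cineᵢ² = 0.1270² + 0.0159² + 0.0794² + 0.0159² + 0.0952² + 0.6508² + 0.0159² = 0.016129 + 0.000253 + 0.006304 + 0.000253 + 0.009063 + 0.423541 + 0.000253 = 0.455796
B_cine = 1 / 0.455796 = 2.1940
Σp_glutᵢ² = 0.1792² + 0.1321² + 0.2358² + 0.2736² + 0.0283² + 0.0189² + 0.1321² = 0.032113 + 0.017450 + 0.055602 + 0.074857 + 0.000801 + 0.000357 + 0.017450 = 0.198630
B_glut = 1 / 0.198630 = 5.0345
Ranking by B (broadest → narrowest): Plethodon glutinosus (5.03) > Plethodon richmondi (3.23) > Plethodon cinereus (2.19)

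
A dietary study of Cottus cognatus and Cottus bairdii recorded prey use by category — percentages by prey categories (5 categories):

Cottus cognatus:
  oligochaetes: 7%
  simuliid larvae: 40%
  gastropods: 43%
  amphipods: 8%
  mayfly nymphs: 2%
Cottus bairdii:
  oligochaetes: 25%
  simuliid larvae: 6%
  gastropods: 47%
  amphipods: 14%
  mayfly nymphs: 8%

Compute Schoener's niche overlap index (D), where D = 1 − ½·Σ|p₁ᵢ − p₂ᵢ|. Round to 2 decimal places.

0.66

Convert percentages to proportions (divide by 100).
Σ|p₁ᵢ − p₂ᵢ| = 0.18 + 0.34 + 0.04 + 0.06 + 0.06 = 0.68
D = 1 − ½ × 0.68 = 1 − 0.340 = 0.6600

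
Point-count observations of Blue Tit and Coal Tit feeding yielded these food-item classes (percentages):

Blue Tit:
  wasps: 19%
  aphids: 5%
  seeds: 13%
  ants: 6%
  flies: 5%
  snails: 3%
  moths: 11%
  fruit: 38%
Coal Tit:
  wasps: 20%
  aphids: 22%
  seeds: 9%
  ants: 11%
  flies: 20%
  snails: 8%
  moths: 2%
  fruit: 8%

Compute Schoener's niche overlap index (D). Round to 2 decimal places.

0.57

Convert percentages to proportions (divide by 100).
Σ|p₁ᵢ − p₂ᵢ| = 0.01 + 0.17 + 0.04 + 0.05 + 0.15 + 0.05 + 0.09 + 0.30 = 0.86
D = 1 − ½ × 0.86 = 1 − 0.430 = 0.5700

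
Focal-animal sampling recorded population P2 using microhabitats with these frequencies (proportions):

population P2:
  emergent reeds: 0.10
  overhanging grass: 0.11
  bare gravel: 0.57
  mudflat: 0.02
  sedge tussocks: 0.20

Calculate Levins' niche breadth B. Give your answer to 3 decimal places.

Σpᵢ² = 0.10² + 0.11² + 0.57² + 0.02² + 0.20² = 0.0100 + 0.0121 + 0.3249 + 0.0004 + 0.0400 = 0.3874
B = 1 / 0.3874 = 2.58131

2.581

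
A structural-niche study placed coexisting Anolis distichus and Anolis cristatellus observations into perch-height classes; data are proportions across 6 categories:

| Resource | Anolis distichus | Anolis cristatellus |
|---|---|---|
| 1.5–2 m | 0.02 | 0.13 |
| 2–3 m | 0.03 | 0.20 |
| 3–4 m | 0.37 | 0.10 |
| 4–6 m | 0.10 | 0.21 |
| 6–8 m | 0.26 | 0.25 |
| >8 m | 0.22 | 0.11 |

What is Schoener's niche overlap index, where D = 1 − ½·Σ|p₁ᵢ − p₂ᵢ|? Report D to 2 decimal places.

0.61

Σ|p₁ᵢ − p₂ᵢ| = 0.11 + 0.17 + 0.27 + 0.11 + 0.01 + 0.11 = 0.78
D = 1 − ½ × 0.78 = 1 − 0.390 = 0.6100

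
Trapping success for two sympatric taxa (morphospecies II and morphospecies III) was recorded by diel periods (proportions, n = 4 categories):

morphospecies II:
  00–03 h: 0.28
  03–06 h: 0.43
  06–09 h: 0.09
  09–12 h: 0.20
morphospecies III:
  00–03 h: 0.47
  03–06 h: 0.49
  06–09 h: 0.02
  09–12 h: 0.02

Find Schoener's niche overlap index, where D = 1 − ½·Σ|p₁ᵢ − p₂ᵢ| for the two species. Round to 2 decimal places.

0.75

Σ|p₁ᵢ − p₂ᵢ| = 0.19 + 0.06 + 0.07 + 0.18 = 0.50
D = 1 − ½ × 0.50 = 1 − 0.250 = 0.7500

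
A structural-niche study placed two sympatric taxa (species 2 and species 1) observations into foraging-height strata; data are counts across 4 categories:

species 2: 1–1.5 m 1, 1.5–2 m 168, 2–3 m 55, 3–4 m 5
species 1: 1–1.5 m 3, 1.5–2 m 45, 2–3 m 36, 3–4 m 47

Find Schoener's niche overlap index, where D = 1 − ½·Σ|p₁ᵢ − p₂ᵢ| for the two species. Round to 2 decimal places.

0.61

Proportions for species 2 (n=229): 1/229=0.0044, 168/229=0.7336, 55/229=0.2402, 5/229=0.0218
Proportions for species 1 (n=131): 3/131=0.0229, 45/131=0.3435, 36/131=0.2748, 47/131=0.3588
Σ|p₁ᵢ − p₂ᵢ| = 0.0185 + 0.3901 + 0.0346 + 0.3370 = 0.7802
D = 1 − ½ × 0.7802 = 1 − 0.39010 = 0.60990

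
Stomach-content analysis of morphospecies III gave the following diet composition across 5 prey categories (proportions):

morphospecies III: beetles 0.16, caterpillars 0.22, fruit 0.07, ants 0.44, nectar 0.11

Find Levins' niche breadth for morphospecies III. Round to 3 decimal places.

3.514

Σpᵢ² = 0.16² + 0.22² + 0.07² + 0.44² + 0.11² = 0.0256 + 0.0484 + 0.0049 + 0.1936 + 0.0121 = 0.2846
B = 1 / 0.2846 = 3.51370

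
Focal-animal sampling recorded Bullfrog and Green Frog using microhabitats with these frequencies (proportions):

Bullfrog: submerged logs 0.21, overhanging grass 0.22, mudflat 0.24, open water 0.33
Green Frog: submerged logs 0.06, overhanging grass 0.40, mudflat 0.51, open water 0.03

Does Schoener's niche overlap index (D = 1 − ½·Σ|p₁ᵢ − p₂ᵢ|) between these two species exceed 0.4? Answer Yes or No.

Σ|p₁ᵢ − p₂ᵢ| = 0.15 + 0.18 + 0.27 + 0.30 = 0.90
D = 1 − ½ × 0.90 = 1 − 0.450 = 0.5500
D = 0.5500 > 0.4 → Yes.

Yes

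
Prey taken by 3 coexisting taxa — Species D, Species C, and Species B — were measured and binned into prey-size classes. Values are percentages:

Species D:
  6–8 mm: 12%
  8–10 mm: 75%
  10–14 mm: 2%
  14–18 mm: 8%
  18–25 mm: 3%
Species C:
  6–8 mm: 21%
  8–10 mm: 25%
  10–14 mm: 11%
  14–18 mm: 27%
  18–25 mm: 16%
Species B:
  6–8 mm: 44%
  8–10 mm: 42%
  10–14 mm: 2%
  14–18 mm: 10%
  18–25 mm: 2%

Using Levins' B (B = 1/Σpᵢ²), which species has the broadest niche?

Convert percentages to proportions (divide by 100).
Σp_Dᵢ² = 0.12² + 0.75² + 0.02² + 0.08² + 0.03² = 0.0144 + 0.5625 + 0.0004 + 0.0064 + 0.0009 = 0.5846
B_D = 1 / 0.5846 = 1.7106
Σp_Cᵢ² = 0.21² + 0.25² + 0.11² + 0.27² + 0.16² = 0.0441 + 0.0625 + 0.0121 + 0.0729 + 0.0256 = 0.2172
B_C = 1 / 0.2172 = 4.6041
Σp_Bᵢ² = 0.44² + 0.42² + 0.02² + 0.10² + 0.02² = 0.1936 + 0.1764 + 0.0004 + 0.0100 + 0.0004 = 0.3808
B_B = 1 / 0.3808 = 2.6261
Highest B → broadest niche (most generalist): Species C (B = 4.60).

Species C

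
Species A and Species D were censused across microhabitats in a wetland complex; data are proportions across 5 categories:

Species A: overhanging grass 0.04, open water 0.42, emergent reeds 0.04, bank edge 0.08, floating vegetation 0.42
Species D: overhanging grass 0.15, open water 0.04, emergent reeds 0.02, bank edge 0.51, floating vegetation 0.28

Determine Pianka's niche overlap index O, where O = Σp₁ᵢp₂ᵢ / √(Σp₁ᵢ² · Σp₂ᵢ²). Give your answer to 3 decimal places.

Σ p₁ᵢp₂ᵢ = 0.0060 + 0.0168 + 0.0008 + 0.0408 + 0.1176 = 0.1820
Σp_1ᵢ² = 0.04² + 0.42² + 0.04² + 0.08² + 0.42² = 0.0016 + 0.1764 + 0.0016 + 0.0064 + 0.1764 = 0.3624
Σp_2ᵢ² = 0.15² + 0.04² + 0.02² + 0.51² + 0.28² = 0.0225 + 0.0016 + 0.0004 + 0.2601 + 0.0784 = 0.3630
O = 0.1820 / √(0.3624 × 0.3630) = 0.1820 / 0.362700 = 0.50179

0.502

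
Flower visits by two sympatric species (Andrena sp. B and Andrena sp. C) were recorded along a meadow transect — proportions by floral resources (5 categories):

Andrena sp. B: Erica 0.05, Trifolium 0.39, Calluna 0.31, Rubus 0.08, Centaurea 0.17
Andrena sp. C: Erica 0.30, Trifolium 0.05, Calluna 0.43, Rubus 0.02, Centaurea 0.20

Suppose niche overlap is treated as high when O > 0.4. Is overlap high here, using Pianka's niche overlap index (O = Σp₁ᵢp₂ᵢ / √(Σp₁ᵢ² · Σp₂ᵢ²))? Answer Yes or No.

Yes

Σ p₁ᵢp₂ᵢ = 0.0150 + 0.0195 + 0.1333 + 0.0016 + 0.0340 = 0.2034
Σp_1ᵢ² = 0.05² + 0.39² + 0.31² + 0.08² + 0.17² = 0.0025 + 0.1521 + 0.0961 + 0.0064 + 0.0289 = 0.2860
Σp_2ᵢ² = 0.30² + 0.05² + 0.43² + 0.02² + 0.20² = 0.0900 + 0.0025 + 0.1849 + 0.0004 + 0.0400 = 0.3178
O = 0.2034 / √(0.2860 × 0.3178) = 0.2034 / 0.30148 = 0.6747
O = 0.6747 > 0.4 → Yes.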